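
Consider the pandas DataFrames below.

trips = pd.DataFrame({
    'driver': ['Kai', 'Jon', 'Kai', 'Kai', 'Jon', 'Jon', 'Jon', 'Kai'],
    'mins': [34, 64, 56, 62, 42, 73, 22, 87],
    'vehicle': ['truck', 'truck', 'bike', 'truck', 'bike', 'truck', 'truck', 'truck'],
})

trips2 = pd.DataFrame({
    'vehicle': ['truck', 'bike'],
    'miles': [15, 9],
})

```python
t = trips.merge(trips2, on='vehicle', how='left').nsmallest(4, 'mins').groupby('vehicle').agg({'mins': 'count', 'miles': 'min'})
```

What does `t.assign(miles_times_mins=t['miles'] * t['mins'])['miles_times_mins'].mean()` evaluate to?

merge on 'vehicle' (how='left') → 8 rows:
  driver  mins vehicle  miles
0    Kai    34   truck     15
1    Jon    64   truck     15
2    Kai    56    bike      9
3    Kai    62   truck     15
4    Jon    42    bike      9
5    Jon    73   truck     15
6    Jon    22   truck     15
7    Kai    87   truck     15
take 4 rows with smallest mins:
  driver  mins vehicle  miles
6    Jon    22   truck     15
0    Kai    34   truck     15
4    Jon    42    bike      9
2    Kai    56    bike      9
group by vehicle: count(mins), min(miles):
         mins  miles
vehicle             
bike        2      9
truck       2     15
add column miles_times_mins = t['miles'] * t['mins']:
         mins  miles  miles_times_mins
vehicle                               
bike        2      9                18
truck       2     15                30
Finally, mean of column 'miles_times_mins' = 24.0.

24.0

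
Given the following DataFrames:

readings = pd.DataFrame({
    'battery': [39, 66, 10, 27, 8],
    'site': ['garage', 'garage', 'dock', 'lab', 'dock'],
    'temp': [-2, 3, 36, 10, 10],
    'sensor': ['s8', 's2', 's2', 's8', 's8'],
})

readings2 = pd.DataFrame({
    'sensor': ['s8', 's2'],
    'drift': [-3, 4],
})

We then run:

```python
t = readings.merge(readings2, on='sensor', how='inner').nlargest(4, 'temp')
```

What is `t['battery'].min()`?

8

merge on 'sensor' (how='inner') → 5 rows:
   battery    site  temp sensor  drift
0       39  garage    -2     s8     -3
1       66  garage     3     s2      4
2       10    dock    36     s2      4
3       27     lab    10     s8     -3
4        8    dock    10     s8     -3
take 4 rows with largest temp:
   battery    site  temp sensor  drift
2       10    dock    36     s2      4
3       27     lab    10     s8     -3
4        8    dock    10     s8     -3
1       66  garage     3     s2      4
min of column 'battery' → 8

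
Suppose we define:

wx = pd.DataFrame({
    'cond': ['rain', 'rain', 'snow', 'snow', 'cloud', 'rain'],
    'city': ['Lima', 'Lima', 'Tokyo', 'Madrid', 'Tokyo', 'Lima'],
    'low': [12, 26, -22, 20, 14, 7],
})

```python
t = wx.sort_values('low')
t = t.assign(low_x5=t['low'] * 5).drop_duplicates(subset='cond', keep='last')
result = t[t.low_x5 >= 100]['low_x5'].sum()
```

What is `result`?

sort by low:
    cond    city  low
2   snow   Tokyo  -22
5   rain    Lima    7
0   rain    Lima   12
4  cloud   Tokyo   14
3   snow  Madrid   20
1   rain    Lima   26
add column low_x5 = t['low'] * 5:
    cond    city  low  low_x5
2   snow   Tokyo  -22    -110
5   rain    Lima    7      35
0   rain    Lima   12      60
4  cloud   Tokyo   14      70
3   snow  Madrid   20     100
1   rain    Lima   26     130
drop duplicate cond (keep=last):
    cond    city  low  low_x5
4  cloud   Tokyo   14      70
3   snow  Madrid   20     100
1   rain    Lima   26     130
filter rows where low_x5 >= 100:
   cond    city  low  low_x5
3  snow  Madrid   20     100
1  rain    Lima   26     130
Then the sum of column 'low_x5': 230

230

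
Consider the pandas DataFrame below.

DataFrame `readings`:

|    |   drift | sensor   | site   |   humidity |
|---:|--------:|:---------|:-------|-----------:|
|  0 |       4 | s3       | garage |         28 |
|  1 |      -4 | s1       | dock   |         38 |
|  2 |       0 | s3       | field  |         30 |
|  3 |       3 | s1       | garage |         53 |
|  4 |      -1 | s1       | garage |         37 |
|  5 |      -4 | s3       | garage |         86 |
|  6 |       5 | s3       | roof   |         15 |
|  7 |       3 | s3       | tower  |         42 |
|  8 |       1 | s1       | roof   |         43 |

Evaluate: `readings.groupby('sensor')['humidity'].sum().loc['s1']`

171

group by sensor, sum of humidity:
sensor
s1    171
s3    201
Name: humidity, dtype: int64
So loc['s1'] = 171.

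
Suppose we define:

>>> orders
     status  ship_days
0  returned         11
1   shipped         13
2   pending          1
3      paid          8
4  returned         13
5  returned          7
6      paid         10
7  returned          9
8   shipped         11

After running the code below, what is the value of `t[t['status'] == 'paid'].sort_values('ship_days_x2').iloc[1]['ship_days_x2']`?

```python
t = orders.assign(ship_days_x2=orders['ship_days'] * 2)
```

20

add column ship_days_x2 = orders['ship_days'] * 2:
     status  ship_days  ship_days_x2
0  returned         11            22
1   shipped         13            26
2   pending          1             2
3      paid          8            16
4  returned         13            26
5  returned          7            14
6      paid         10            20
7  returned          9            18
8   shipped         11            22
filter rows where status == 'paid':
  status  ship_days  ship_days_x2
3   paid          8            16
6   paid         10            20
sort by ship_days_x2:
  status  ship_days  ship_days_x2
3   paid          8            16
6   paid         10            20
Taking the value at position 1, column 'ship_days_x2' gives 20.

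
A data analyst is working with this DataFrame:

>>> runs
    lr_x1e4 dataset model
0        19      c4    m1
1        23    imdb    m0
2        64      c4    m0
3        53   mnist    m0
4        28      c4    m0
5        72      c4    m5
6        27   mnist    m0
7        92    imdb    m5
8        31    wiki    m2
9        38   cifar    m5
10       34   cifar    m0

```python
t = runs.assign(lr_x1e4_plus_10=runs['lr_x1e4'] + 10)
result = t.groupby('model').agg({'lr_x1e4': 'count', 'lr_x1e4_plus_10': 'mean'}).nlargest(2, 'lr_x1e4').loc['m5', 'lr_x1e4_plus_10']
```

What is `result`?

77.3333333333

add column lr_x1e4_plus_10 = runs['lr_x1e4'] + 10:
    lr_x1e4 dataset model  lr_x1e4_plus_10
0        19      c4    m1               29
1        23    imdb    m0               33
2        64      c4    m0               74
3        53   mnist    m0               63
4        28      c4    m0               38
5        72      c4    m5               82
6        27   mnist    m0               37
7        92    imdb    m5              102
8        31    wiki    m2               41
9        38   cifar    m5               48
10       34   cifar    m0               44
group by model: count(lr_x1e4), mean(lr_x1e4_plus_10):
       lr_x1e4  lr_x1e4_plus_10
model                          
m0           6        48.166667
m1           1        29.000000
m2           1        41.000000
m5           3        77.333333
take 2 rows with largest lr_x1e4:
       lr_x1e4  lr_x1e4_plus_10
model                          
m0           6        48.166667
m5           3        77.333333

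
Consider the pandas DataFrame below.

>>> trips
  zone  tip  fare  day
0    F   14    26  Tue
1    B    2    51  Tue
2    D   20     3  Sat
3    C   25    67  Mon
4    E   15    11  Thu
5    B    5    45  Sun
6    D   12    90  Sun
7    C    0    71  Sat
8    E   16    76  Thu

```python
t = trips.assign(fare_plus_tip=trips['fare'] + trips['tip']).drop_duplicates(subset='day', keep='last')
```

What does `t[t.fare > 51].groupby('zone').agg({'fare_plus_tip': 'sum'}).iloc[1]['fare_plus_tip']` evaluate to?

add column fare_plus_tip = trips['fare'] + trips['tip']:
  zone  tip  fare  day  fare_plus_tip
0    F   14    26  Tue             40
1    B    2    51  Tue             53
2    D   20     3  Sat             23
3    C   25    67  Mon             92
4    E   15    11  Thu             26
5    B    5    45  Sun             50
6    D   12    90  Sun            102
7    C    0    71  Sat             71
8    E   16    76  Thu             92
drop duplicate day (keep=last):
  zone  tip  fare  day  fare_plus_tip
1    B    2    51  Tue             53
3    C   25    67  Mon             92
6    D   12    90  Sun            102
7    C    0    71  Sat             71
8    E   16    76  Thu             92
filter rows where fare > 51:
  zone  tip  fare  day  fare_plus_tip
3    C   25    67  Mon             92
6    D   12    90  Sun            102
7    C    0    71  Sat             71
8    E   16    76  Thu             92
group by zone, sum of fare_plus_tip:
      fare_plus_tip
zone               
C               163
D               102
E                92
Finally, value at position 1, column 'fare_plus_tip' = 102.

102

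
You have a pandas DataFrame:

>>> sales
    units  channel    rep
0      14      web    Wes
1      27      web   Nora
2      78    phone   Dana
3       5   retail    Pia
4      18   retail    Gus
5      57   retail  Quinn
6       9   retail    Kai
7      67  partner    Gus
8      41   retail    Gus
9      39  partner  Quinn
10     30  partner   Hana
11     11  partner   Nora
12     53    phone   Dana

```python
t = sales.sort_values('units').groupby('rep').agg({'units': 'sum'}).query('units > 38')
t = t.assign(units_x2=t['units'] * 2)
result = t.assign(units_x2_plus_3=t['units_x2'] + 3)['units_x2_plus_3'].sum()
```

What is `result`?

715

sort by units:
    units  channel    rep
3       5   retail    Pia
6       9   retail    Kai
11     11  partner   Nora
0      14      web    Wes
4      18   retail    Gus
1      27      web   Nora
10     30  partner   Hana
9      39  partner  Quinn
8      41   retail    Gus
12     53    phone   Dana
5      57   retail  Quinn
7      67  partner    Gus
2      78    phone   Dana
group by rep, sum of units:
       units
rep         
Dana     131
Gus      126
Hana      30
Kai        9
Nora      38
Pia        5
Quinn     96
Wes       14
filter rows where units > 38:
       units
rep         
Dana     131
Gus      126
Quinn     96
add column units_x2 = t['units'] * 2:
       units  units_x2
rep                   
Dana     131       262
Gus      126       252
Quinn     96       192
add column units_x2_plus_3 = t['units_x2'] + 3:
       units  units_x2  units_x2_plus_3
rep                                    
Dana     131       262              265
Gus      126       252              255
Quinn     96       192              195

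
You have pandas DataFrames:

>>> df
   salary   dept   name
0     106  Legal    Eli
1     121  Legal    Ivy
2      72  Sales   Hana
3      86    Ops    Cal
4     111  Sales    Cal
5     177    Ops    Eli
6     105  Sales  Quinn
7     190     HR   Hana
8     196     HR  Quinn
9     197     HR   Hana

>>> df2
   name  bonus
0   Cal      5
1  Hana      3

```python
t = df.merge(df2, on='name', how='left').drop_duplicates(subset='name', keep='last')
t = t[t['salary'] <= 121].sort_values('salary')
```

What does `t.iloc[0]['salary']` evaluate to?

merge on 'name' (how='left') → 10 rows:
   salary   dept   name  bonus
0     106  Legal    Eli    NaN
1     121  Legal    Ivy    NaN
2      72  Sales   Hana    3.0
3      86    Ops    Cal    5.0
4     111  Sales    Cal    5.0
5     177    Ops    Eli    NaN
6     105  Sales  Quinn    NaN
7     190     HR   Hana    3.0
8     196     HR  Quinn    NaN
9     197     HR   Hana    3.0
drop duplicate name (keep=last):
   salary   dept   name  bonus
1     121  Legal    Ivy    NaN
4     111  Sales    Cal    5.0
5     177    Ops    Eli    NaN
8     196     HR  Quinn    NaN
9     197     HR   Hana    3.0
filter rows where salary <= 121:
   salary   dept name  bonus
1     121  Legal  Ivy    NaN
4     111  Sales  Cal    5.0
sort by salary:
   salary   dept name  bonus
4     111  Sales  Cal    5.0
1     121  Legal  Ivy    NaN
The value at position 0, column 'salary' is 111.

111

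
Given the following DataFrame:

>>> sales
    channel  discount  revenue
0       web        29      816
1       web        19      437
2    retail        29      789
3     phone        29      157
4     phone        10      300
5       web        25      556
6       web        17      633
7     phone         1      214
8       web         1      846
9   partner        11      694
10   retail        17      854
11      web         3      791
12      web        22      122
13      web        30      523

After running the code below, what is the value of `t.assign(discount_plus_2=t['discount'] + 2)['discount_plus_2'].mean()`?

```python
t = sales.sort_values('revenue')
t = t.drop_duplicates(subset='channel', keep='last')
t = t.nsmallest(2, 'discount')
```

sort by revenue:
    channel  discount  revenue
12      web        22      122
3     phone        29      157
7     phone         1      214
4     phone        10      300
1       web        19      437
13      web        30      523
5       web        25      556
6       web        17      633
9   partner        11      694
2    retail        29      789
11      web         3      791
0       web        29      816
8       web         1      846
10   retail        17      854
drop duplicate channel (keep=last):
    channel  discount  revenue
4     phone        10      300
9   partner        11      694
8       web         1      846
10   retail        17      854
take 2 rows with smallest discount:
  channel  discount  revenue
8     web         1      846
4   phone        10      300
add column discount_plus_2 = t['discount'] + 2:
  channel  discount  revenue  discount_plus_2
8     web         1      846                3
4   phone        10      300               12
Taking the mean of column 'discount_plus_2' gives 7.5.

7.5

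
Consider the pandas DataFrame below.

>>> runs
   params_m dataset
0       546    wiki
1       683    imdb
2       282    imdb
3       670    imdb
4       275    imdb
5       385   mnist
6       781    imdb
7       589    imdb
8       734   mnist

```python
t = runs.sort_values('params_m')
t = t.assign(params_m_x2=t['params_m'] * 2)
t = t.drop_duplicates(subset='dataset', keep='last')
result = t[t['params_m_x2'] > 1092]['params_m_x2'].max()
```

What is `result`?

1562

sort by params_m:
   params_m dataset
4       275    imdb
2       282    imdb
5       385   mnist
0       546    wiki
7       589    imdb
3       670    imdb
1       683    imdb
8       734   mnist
6       781    imdb
add column params_m_x2 = t['params_m'] * 2:
   params_m dataset  params_m_x2
4       275    imdb          550
2       282    imdb          564
5       385   mnist          770
0       546    wiki         1092
7       589    imdb         1178
3       670    imdb         1340
1       683    imdb         1366
8       734   mnist         1468
6       781    imdb         1562
drop duplicate dataset (keep=last):
   params_m dataset  params_m_x2
0       546    wiki         1092
8       734   mnist         1468
6       781    imdb         1562
filter rows where params_m_x2 > 1092:
   params_m dataset  params_m_x2
8       734   mnist         1468
6       781    imdb         1562
The max of column 'params_m_x2' is 1562.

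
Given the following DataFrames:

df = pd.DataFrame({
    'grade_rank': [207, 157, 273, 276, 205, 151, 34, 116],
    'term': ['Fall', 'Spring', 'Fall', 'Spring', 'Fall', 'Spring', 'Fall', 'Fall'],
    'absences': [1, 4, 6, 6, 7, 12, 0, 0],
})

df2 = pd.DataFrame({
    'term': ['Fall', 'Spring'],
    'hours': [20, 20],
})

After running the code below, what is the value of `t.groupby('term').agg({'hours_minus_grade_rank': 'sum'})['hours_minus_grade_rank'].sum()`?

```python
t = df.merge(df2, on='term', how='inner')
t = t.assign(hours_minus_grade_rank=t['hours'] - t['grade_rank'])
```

-1259

merge on 'term' (how='inner') → 8 rows:
   grade_rank    term  absences  hours
0         207    Fall         1     20
1         157  Spring         4     20
2         273    Fall         6     20
3         276  Spring         6     20
4         205    Fall         7     20
5         151  Spring        12     20
6          34    Fall         0     20
7         116    Fall         0     20
add column hours_minus_grade_rank = t['hours'] - t['grade_rank']:
   grade_rank    term  absences  hours  hours_minus_grade_rank
0         207    Fall         1     20                    -187
1         157  Spring         4     20                    -137
2         273    Fall         6     20                    -253
3         276  Spring         6     20                    -256
4         205    Fall         7     20                    -185
5         151  Spring        12     20                    -131
6          34    Fall         0     20                     -14
7         116    Fall         0     20                     -96
group by term, sum of hours_minus_grade_rank:
        hours_minus_grade_rank
term                          
Fall                      -735
Spring                    -524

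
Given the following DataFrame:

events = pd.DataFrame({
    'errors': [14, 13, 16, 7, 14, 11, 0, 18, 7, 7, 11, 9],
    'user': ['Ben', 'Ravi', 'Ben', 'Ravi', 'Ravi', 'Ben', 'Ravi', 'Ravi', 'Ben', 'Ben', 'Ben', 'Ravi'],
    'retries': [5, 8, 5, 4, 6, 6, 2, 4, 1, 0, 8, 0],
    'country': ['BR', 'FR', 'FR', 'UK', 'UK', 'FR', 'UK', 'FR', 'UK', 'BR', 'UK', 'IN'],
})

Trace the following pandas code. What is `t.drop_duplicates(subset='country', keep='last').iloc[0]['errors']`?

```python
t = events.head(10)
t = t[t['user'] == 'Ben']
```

11

take first 10 rows:
   errors  user  retries country
0      14   Ben        5      BR
1      13  Ravi        8      FR
2      16   Ben        5      FR
3       7  Ravi        4      UK
4      14  Ravi        6      UK
5      11   Ben        6      FR
6       0  Ravi        2      UK
7      18  Ravi        4      FR
8       7   Ben        1      UK
9       7   Ben        0      BR
filter rows where user == 'Ben':
   errors user  retries country
0      14  Ben        5      BR
2      16  Ben        5      FR
5      11  Ben        6      FR
8       7  Ben        1      UK
9       7  Ben        0      BR
drop duplicate country (keep=last):
   errors user  retries country
5      11  Ben        6      FR
8       7  Ben        1      UK
9       7  Ben        0      BR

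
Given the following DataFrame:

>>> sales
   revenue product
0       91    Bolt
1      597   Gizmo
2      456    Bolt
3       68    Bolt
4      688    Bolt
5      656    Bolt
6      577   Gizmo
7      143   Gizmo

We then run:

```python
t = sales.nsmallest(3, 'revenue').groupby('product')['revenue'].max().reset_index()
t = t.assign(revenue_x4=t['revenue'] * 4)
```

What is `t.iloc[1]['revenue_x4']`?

572

take 3 rows with smallest revenue:
   revenue product
3       68    Bolt
0       91    Bolt
7      143   Gizmo
group by product, max of revenue:
product
Bolt      91
Gizmo    143
Name: revenue, dtype: int64
reset_index():
  product  revenue
0    Bolt       91
1   Gizmo      143
add column revenue_x4 = t['revenue'] * 4:
  product  revenue  revenue_x4
0    Bolt       91         364
1   Gizmo      143         572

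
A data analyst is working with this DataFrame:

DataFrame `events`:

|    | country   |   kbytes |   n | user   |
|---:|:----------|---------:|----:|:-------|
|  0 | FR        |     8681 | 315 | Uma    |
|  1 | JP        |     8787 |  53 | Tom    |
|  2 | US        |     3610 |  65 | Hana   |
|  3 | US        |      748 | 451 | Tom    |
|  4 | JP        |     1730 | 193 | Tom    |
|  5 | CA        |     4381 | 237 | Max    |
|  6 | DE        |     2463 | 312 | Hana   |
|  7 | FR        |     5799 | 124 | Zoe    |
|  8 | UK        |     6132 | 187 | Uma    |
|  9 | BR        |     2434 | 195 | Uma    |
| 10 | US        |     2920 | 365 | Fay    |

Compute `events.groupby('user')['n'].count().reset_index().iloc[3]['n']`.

3

group by user, count of n:
user
Fay     1
Hana    2
Max     1
Tom     3
Uma     3
Zoe     1
Name: n, dtype: int64
reset_index():
   user  n
0   Fay  1
1  Hana  2
2   Max  1
3   Tom  3
4   Uma  3
5   Zoe  1
The value at position 3, column 'n' is 3.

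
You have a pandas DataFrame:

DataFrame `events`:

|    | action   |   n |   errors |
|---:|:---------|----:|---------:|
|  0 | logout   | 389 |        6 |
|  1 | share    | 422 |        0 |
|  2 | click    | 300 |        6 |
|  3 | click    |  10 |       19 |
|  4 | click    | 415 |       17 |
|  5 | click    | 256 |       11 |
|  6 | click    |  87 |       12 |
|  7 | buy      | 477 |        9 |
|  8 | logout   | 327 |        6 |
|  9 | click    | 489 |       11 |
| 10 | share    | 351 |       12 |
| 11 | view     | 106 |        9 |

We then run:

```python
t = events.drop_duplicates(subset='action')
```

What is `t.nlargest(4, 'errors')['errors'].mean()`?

7.5

drop duplicate action (keep=first):
    action    n  errors
0   logout  389       6
1    share  422       0
2    click  300       6
7      buy  477       9
11    view  106       9
take 4 rows with largest errors:
    action    n  errors
7      buy  477       9
11    view  106       9
0   logout  389       6
2    click  300       6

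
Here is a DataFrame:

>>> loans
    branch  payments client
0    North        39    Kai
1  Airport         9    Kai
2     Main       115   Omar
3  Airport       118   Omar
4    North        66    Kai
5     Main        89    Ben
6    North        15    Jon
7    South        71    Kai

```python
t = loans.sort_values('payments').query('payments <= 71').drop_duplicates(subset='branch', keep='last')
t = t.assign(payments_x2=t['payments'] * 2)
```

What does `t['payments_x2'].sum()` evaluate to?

sort by payments:
    branch  payments client
1  Airport         9    Kai
6    North        15    Jon
0    North        39    Kai
4    North        66    Kai
7    South        71    Kai
5     Main        89    Ben
2     Main       115   Omar
3  Airport       118   Omar
filter rows where payments <= 71:
    branch  payments client
1  Airport         9    Kai
6    North        15    Jon
0    North        39    Kai
4    North        66    Kai
7    South        71    Kai
drop duplicate branch (keep=last):
    branch  payments client
1  Airport         9    Kai
4    North        66    Kai
7    South        71    Kai
add column payments_x2 = t['payments'] * 2:
    branch  payments client  payments_x2
1  Airport         9    Kai           18
4    North        66    Kai          132
7    South        71    Kai          142

292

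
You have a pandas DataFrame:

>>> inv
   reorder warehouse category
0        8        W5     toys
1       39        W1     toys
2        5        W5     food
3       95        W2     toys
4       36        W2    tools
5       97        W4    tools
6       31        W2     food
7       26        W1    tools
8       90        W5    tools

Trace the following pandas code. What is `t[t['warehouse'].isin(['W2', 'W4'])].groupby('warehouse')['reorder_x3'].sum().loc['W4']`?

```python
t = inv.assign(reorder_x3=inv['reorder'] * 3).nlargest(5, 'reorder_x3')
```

add column reorder_x3 = inv['reorder'] * 3:
   reorder warehouse category  reorder_x3
0        8        W5     toys          24
1       39        W1     toys         117
2        5        W5     food          15
3       95        W2     toys         285
4       36        W2    tools         108
5       97        W4    tools         291
6       31        W2     food          93
7       26        W1    tools          78
8       90        W5    tools         270
take 5 rows with largest reorder_x3:
   reorder warehouse category  reorder_x3
5       97        W4    tools         291
3       95        W2     toys         285
8       90        W5    tools         270
1       39        W1     toys         117
4       36        W2    tools         108
filter rows where warehouse in ['W2', 'W4']:
   reorder warehouse category  reorder_x3
5       97        W4    tools         291
3       95        W2     toys         285
4       36        W2    tools         108
group by warehouse, sum of reorder_x3:
warehouse
W2    393
W4    291
Name: reorder_x3, dtype: int64
The value at index 'W4' is 291.

291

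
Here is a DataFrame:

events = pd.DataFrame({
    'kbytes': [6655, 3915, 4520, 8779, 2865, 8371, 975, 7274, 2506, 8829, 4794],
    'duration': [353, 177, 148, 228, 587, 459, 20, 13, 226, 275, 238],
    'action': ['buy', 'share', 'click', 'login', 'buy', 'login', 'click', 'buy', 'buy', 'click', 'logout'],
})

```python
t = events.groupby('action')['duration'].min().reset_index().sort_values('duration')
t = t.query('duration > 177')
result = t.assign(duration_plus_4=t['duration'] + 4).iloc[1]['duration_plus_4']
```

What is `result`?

group by action, min of duration:
action
buy        13
click      20
login     228
logout    238
share     177
Name: duration, dtype: int64
reset_index():
   action  duration
0     buy        13
1   click        20
2   login       228
3  logout       238
4   share       177
sort by duration:
   action  duration
0     buy        13
1   click        20
4   share       177
2   login       228
3  logout       238
filter rows where duration > 177:
   action  duration
2   login       228
3  logout       238
add column duration_plus_4 = t['duration'] + 4:
   action  duration  duration_plus_4
2   login       228              232
3  logout       238              242
The value at position 1, column 'duration_plus_4' is 242.

242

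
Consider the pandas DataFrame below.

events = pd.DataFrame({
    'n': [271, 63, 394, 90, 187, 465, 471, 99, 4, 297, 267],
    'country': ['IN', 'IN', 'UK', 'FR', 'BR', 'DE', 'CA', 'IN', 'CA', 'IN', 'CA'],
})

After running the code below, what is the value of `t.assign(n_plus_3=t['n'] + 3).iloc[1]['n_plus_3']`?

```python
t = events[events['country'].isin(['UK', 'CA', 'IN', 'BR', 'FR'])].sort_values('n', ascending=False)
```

397

filter rows where country in ['UK', 'CA', 'IN', 'BR', 'FR']:
      n country
0   271      IN
1    63      IN
2   394      UK
3    90      FR
4   187      BR
6   471      CA
7    99      IN
8     4      CA
9   297      IN
10  267      CA
sort by n descending:
      n country
6   471      CA
2   394      UK
9   297      IN
0   271      IN
10  267      CA
4   187      BR
7    99      IN
3    90      FR
1    63      IN
8     4      CA
add column n_plus_3 = t['n'] + 3:
      n country  n_plus_3
6   471      CA       474
2   394      UK       397
9   297      IN       300
0   271      IN       274
10  267      CA       270
4   187      BR       190
7    99      IN       102
3    90      FR        93
1    63      IN        66
8     4      CA         7
Then the value at position 1, column 'n_plus_3': 397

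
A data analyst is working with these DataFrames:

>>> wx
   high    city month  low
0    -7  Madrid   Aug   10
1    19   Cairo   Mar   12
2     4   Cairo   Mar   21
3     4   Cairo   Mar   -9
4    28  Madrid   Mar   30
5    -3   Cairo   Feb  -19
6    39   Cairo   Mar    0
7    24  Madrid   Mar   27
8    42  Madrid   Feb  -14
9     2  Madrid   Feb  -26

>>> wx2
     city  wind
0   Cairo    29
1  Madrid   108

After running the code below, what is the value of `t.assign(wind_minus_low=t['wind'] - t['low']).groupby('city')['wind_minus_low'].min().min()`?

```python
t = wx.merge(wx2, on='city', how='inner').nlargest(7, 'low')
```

merge on 'city' (how='inner') → 10 rows:
   high    city month  low  wind
0    -7  Madrid   Aug   10   108
1    19   Cairo   Mar   12    29
2     4   Cairo   Mar   21    29
3     4   Cairo   Mar   -9    29
4    28  Madrid   Mar   30   108
5    -3   Cairo   Feb  -19    29
6    39   Cairo   Mar    0    29
7    24  Madrid   Mar   27   108
8    42  Madrid   Feb  -14   108
9     2  Madrid   Feb  -26   108
take 7 rows with largest low:
   high    city month  low  wind
4    28  Madrid   Mar   30   108
7    24  Madrid   Mar   27   108
2     4   Cairo   Mar   21    29
1    19   Cairo   Mar   12    29
0    -7  Madrid   Aug   10   108
6    39   Cairo   Mar    0    29
3     4   Cairo   Mar   -9    29
add column wind_minus_low = t['wind'] - t['low']:
   high    city month  low  wind  wind_minus_low
4    28  Madrid   Mar   30   108              78
7    24  Madrid   Mar   27   108              81
2     4   Cairo   Mar   21    29               8
1    19   Cairo   Mar   12    29              17
0    -7  Madrid   Aug   10   108              98
6    39   Cairo   Mar    0    29              29
3     4   Cairo   Mar   -9    29              38
group by city, min of wind_minus_low:
city
Cairo      8
Madrid    78
Name: wind_minus_low, dtype: int64

8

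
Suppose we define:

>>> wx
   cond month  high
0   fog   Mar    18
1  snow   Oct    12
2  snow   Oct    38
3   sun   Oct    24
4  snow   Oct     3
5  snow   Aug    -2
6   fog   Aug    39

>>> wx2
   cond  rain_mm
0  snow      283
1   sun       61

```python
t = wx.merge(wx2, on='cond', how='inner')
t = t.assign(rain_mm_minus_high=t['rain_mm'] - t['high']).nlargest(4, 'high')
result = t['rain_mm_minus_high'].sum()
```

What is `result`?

merge on 'cond' (how='inner') → 5 rows:
   cond month  high  rain_mm
0  snow   Oct    12      283
1  snow   Oct    38      283
2   sun   Oct    24       61
3  snow   Oct     3      283
4  snow   Aug    -2      283
add column rain_mm_minus_high = t['rain_mm'] - t['high']:
   cond month  high  rain_mm  rain_mm_minus_high
0  snow   Oct    12      283                 271
1  snow   Oct    38      283                 245
2   sun   Oct    24       61                  37
3  snow   Oct     3      283                 280
4  snow   Aug    -2      283                 285
take 4 rows with largest high:
   cond month  high  rain_mm  rain_mm_minus_high
1  snow   Oct    38      283                 245
2   sun   Oct    24       61                  37
0  snow   Oct    12      283                 271
3  snow   Oct     3      283                 280
Taking the sum of column 'rain_mm_minus_high' gives 833.

833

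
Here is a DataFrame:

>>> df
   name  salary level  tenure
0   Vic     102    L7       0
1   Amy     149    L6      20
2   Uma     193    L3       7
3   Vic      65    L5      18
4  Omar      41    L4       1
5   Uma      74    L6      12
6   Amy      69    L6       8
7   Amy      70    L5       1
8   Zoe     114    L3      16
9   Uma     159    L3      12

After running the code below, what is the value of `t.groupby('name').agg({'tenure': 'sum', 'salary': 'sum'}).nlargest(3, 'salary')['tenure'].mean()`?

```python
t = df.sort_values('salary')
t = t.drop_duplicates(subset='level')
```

sort by salary:
   name  salary level  tenure
4  Omar      41    L4       1
3   Vic      65    L5      18
6   Amy      69    L6       8
7   Amy      70    L5       1
5   Uma      74    L6      12
0   Vic     102    L7       0
8   Zoe     114    L3      16
1   Amy     149    L6      20
9   Uma     159    L3      12
2   Uma     193    L3       7
drop duplicate level (keep=first):
   name  salary level  tenure
4  Omar      41    L4       1
3   Vic      65    L5      18
6   Amy      69    L6       8
0   Vic     102    L7       0
8   Zoe     114    L3      16
group by name: sum(tenure), sum(salary):
      tenure  salary
name                
Amy        8      69
Omar       1      41
Vic       18     167
Zoe       16     114
take 3 rows with largest salary:
      tenure  salary
name                
Vic       18     167
Zoe       16     114
Amy        8      69

14.0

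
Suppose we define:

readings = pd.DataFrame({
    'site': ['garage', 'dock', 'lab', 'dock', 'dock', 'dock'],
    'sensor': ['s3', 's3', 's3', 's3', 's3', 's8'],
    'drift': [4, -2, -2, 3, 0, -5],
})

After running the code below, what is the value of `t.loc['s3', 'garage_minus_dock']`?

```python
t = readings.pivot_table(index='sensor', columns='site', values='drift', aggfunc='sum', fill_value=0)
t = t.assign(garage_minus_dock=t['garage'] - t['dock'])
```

3

pivot: rows=sensor, cols=site, sum(drift):
site    dock  garage  lab
sensor                   
s3         1       4   -2
s8        -5       0    0
add column garage_minus_dock = t['garage'] - t['dock']:
site    dock  garage  lab  garage_minus_dock
sensor                                      
s3         1       4   -2                  3
s8        -5       0    0                  5
The value at row 's3', column 'garage_minus_dock' is 3.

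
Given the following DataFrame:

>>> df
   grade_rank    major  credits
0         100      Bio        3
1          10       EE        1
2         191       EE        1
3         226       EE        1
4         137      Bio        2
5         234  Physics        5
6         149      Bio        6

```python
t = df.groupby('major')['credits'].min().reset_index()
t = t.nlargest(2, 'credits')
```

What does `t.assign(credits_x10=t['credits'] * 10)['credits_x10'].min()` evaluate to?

20

group by major, min of credits:
major
Bio        2
EE         1
Physics    5
Name: credits, dtype: int64
reset_index():
     major  credits
0      Bio        2
1       EE        1
2  Physics        5
take 2 rows with largest credits:
     major  credits
2  Physics        5
0      Bio        2
add column credits_x10 = t['credits'] * 10:
     major  credits  credits_x10
2  Physics        5           50
0      Bio        2           20
Then the min of column 'credits_x10': 20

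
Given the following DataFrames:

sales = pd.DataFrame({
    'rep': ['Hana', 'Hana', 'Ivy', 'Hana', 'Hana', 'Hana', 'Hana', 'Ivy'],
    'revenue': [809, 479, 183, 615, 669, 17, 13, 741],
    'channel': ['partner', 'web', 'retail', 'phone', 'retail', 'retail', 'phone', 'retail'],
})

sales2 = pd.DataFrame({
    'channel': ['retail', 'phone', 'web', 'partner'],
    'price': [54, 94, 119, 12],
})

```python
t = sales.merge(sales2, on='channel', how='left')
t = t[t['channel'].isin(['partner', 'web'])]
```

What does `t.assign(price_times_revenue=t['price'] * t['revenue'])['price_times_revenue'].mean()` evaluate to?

33354.5

merge on 'channel' (how='left') → 8 rows:
    rep  revenue  channel  price
0  Hana      809  partner     12
1  Hana      479      web    119
2   Ivy      183   retail     54
3  Hana      615    phone     94
4  Hana      669   retail     54
5  Hana       17   retail     54
6  Hana       13    phone     94
7   Ivy      741   retail     54
filter rows where channel in ['partner', 'web']:
    rep  revenue  channel  price
0  Hana      809  partner     12
1  Hana      479      web    119
add column price_times_revenue = t['price'] * t['revenue']:
    rep  revenue  channel  price  price_times_revenue
0  Hana      809  partner     12                 9708
1  Hana      479      web    119                57001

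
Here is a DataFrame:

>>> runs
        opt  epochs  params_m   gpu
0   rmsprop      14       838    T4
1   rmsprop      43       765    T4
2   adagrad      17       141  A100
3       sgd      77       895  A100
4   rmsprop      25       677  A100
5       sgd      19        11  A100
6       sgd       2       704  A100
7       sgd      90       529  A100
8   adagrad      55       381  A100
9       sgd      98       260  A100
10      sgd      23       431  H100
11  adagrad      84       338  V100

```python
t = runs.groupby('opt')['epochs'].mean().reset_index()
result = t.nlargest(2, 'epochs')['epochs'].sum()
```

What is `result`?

group by opt, mean of epochs:
opt
adagrad    52.000000
rmsprop    27.333333
sgd        51.500000
Name: epochs, dtype: float64
reset_index():
       opt     epochs
0  adagrad  52.000000
1  rmsprop  27.333333
2      sgd  51.500000
take 2 rows with largest epochs:
       opt  epochs
0  adagrad    52.0
2      sgd    51.5

103.5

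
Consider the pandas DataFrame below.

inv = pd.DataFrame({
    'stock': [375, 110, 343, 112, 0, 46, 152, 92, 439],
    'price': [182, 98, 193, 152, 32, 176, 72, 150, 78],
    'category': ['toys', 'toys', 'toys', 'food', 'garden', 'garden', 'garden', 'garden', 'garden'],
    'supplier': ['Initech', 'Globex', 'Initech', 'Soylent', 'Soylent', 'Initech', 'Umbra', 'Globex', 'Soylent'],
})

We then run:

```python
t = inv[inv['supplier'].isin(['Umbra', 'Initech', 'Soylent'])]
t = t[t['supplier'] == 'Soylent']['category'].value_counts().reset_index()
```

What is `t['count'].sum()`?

3

filter rows where supplier in ['Umbra', 'Initech', 'Soylent']:
   stock  price category supplier
0    375    182     toys  Initech
2    343    193     toys  Initech
3    112    152     food  Soylent
4      0     32   garden  Soylent
5     46    176   garden  Initech
6    152     72   garden    Umbra
8    439     78   garden  Soylent
filter rows where supplier == 'Soylent':
   stock  price category supplier
3    112    152     food  Soylent
4      0     32   garden  Soylent
8    439     78   garden  Soylent
value_counts of category:
category
garden    2
food      1
Name: count, dtype: int64
reset_index():
  category  count
0   garden      2
1     food      1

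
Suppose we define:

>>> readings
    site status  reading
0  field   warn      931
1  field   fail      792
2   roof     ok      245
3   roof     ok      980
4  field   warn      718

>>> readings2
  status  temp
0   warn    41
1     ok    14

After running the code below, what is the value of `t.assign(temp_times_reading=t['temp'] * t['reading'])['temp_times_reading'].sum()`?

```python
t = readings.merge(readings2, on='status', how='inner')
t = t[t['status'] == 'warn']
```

67609

merge on 'status' (how='inner') → 4 rows:
    site status  reading  temp
0  field   warn      931    41
1   roof     ok      245    14
2   roof     ok      980    14
3  field   warn      718    41
filter rows where status == 'warn':
    site status  reading  temp
0  field   warn      931    41
3  field   warn      718    41
add column temp_times_reading = t['temp'] * t['reading']:
    site status  reading  temp  temp_times_reading
0  field   warn      931    41               38171
3  field   warn      718    41               29438
So sum() = 67609.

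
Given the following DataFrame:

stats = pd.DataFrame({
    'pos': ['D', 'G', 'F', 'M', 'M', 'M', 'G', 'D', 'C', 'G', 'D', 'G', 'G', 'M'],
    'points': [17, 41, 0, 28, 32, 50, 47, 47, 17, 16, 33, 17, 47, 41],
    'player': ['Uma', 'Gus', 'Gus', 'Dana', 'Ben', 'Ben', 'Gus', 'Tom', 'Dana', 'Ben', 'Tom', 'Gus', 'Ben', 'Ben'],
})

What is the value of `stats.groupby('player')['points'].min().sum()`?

83

group by player, min of points:
player
Ben     16
Dana    17
Gus      0
Tom     33
Uma     17
Name: points, dtype: int64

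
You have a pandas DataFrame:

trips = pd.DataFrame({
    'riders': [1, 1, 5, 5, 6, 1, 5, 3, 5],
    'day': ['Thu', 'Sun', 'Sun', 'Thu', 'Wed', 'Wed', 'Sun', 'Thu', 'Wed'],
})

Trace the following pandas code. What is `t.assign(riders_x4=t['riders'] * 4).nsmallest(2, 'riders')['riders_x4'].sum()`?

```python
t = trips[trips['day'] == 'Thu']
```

16

filter rows where day == 'Thu':
   riders  day
0       1  Thu
3       5  Thu
7       3  Thu
add column riders_x4 = t['riders'] * 4:
   riders  day  riders_x4
0       1  Thu          4
3       5  Thu         20
7       3  Thu         12
take 2 rows with smallest riders:
   riders  day  riders_x4
0       1  Thu          4
7       3  Thu         12
sum of column 'riders_x4' → 16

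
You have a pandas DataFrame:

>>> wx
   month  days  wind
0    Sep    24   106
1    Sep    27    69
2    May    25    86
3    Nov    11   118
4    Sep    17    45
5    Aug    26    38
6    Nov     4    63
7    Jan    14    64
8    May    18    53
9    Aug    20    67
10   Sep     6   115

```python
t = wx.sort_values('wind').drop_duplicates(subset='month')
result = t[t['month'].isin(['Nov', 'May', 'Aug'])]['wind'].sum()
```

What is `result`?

sort by wind:
   month  days  wind
5    Aug    26    38
4    Sep    17    45
8    May    18    53
6    Nov     4    63
7    Jan    14    64
9    Aug    20    67
1    Sep    27    69
2    May    25    86
0    Sep    24   106
10   Sep     6   115
3    Nov    11   118
drop duplicate month (keep=first):
  month  days  wind
5   Aug    26    38
4   Sep    17    45
8   May    18    53
6   Nov     4    63
7   Jan    14    64
filter rows where month in ['Nov', 'May', 'Aug']:
  month  days  wind
5   Aug    26    38
8   May    18    53
6   Nov     4    63

154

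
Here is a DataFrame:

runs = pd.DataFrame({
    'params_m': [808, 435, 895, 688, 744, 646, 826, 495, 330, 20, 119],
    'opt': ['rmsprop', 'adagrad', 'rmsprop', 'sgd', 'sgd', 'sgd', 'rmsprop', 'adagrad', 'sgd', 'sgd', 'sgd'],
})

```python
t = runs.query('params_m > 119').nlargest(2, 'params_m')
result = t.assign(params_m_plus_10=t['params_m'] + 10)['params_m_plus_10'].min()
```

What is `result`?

filter rows where params_m > 119:
   params_m      opt
0       808  rmsprop
1       435  adagrad
2       895  rmsprop
3       688      sgd
4       744      sgd
5       646      sgd
6       826  rmsprop
7       495  adagrad
8       330      sgd
take 2 rows with largest params_m:
   params_m      opt
2       895  rmsprop
6       826  rmsprop
add column params_m_plus_10 = t['params_m'] + 10:
   params_m      opt  params_m_plus_10
2       895  rmsprop               905
6       826  rmsprop               836
Finally, min of column 'params_m_plus_10' = 836.

836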